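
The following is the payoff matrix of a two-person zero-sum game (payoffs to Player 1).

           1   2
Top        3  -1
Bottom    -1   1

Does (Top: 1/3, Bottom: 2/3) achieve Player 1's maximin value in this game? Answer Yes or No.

Against 1 this mix gives (1/3)·3 + (2/3)·(-1) = 1/3.
Against 2 this mix gives (1/3)·(-1) + (2/3)·1 = 1/3.
All of Player 2's active replies (1, 2) yield 1/3, and no column does worse for Player 1. The mix makes Player 2 indifferent and guarantees 1/3, so it is optimal.

Yes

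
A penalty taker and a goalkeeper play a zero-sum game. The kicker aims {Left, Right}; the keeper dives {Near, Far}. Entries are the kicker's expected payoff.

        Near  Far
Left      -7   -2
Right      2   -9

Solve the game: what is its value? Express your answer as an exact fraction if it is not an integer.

-67/16

Row minima: Left → -7, Right → -9; maximin = -7.
Column maxima: Near → 2, Far → -2; minimax = -2.
-7 ≠ -2, so there is no saddle point; optimal play is mixed.
Let the kicker play Left with probability p. Expected payoff against Near: (-7)p + 2(1−p) = −9p + 2; against Far: (-2)p + (-9)(1−p) = 7p − 9.
Setting these equal: −9p + 2 = 7p − 9 ⇒ −16p = -11 ⇒ p = 11/16, and the value is (-9)·(11/16) + 2 = -67/16.
For the keeper: with q = P(Near), equating Left's and Right's payoffs gives −5q − 2 = 11q − 9 ⇒ q = 7/16.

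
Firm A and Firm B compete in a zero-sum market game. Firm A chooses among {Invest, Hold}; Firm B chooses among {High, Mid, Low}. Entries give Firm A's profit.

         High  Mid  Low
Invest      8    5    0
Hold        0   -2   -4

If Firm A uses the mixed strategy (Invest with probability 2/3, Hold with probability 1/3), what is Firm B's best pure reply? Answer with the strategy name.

If Firm B plays High, Firm A's expected payoff is (2/3)·8 + (1/3)·0 = 16/3.
If Firm B plays Mid, Firm A's expected payoff is (2/3)·5 + (1/3)·(-2) = 8/3.
If Firm B plays Low, Firm A's expected payoff is (2/3)·0 + (1/3)·(-4) = -4/3.
Firm B minimizes Firm A's payoff; the smallest is -4/3, so the best response is Low.

Low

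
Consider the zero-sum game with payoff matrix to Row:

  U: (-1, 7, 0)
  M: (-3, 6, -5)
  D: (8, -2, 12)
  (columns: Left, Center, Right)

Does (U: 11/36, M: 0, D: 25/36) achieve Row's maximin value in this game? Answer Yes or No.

No

Against Left this mix gives (11/36)·(-1) + (25/36)·8 = 21/4.
Against Center this mix gives (11/36)·7 + (25/36)·(-2) = 3/4.
Against Right this mix gives (11/36)·0 + (25/36)·12 = 25/3.
Column will play Center, holding Row to 3/4. Shifting weight toward the row that does better against Center would raise this floor (the equalizing mix achieves 3 against both Center and Left), so the proposed strategy is not optimal.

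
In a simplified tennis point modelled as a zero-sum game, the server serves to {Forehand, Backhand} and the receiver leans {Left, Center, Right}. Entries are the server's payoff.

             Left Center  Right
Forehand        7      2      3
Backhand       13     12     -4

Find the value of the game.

Row minima: Forehand → 2, Backhand → -4; maximin = 2.
Column maxima: Left → 13, Center → 12, Right → 3; minimax = 3.
2 ≠ 3, so there is no saddle point; optimal play is mixed.
Left is strictly dominated by Center (it gives the server strictly more in every row), so the receiver never plays it.
On the remaining 2×2 (Forehand, Backhand vs Center, Right):
Let the server play Forehand with probability p. Expected payoff against Center: 2p + 12(1−p) = −10p + 12; against Right: 3p + (-4)(1−p) = 7p − 4.
Setting these equal: −10p + 12 = 7p − 4 ⇒ −17p = -16 ⇒ p = 16/17, and the value is (-10)·(16/17) + 12 = 44/17.
For the receiver: with q = P(Center), equating Forehand's and Backhand's payoffs gives −q + 3 = 16q − 4 ⇒ q = 7/17.

44/17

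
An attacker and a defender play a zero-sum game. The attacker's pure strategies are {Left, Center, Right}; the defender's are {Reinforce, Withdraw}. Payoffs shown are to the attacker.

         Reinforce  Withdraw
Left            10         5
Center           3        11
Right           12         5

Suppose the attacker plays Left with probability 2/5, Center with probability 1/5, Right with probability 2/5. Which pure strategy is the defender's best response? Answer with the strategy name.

Withdraw

If the defender plays Reinforce, the attacker's expected payoff is (2/5)·10 + (1/5)·3 + (2/5)·12 = 47/5.
If the defender plays Withdraw, the attacker's expected payoff is (2/5)·5 + (1/5)·11 + (2/5)·5 = 31/5.
The defender minimizes the attacker's payoff; the smallest is 31/5, so the best response is Withdraw.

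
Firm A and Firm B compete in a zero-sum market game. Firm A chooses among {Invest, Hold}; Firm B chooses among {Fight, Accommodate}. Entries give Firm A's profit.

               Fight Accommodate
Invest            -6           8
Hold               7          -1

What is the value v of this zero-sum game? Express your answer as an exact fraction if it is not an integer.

25/11

Row minima: Invest → -6, Hold → -1; maximin = -1.
Column maxima: Fight → 7, Accommodate → 8; minimax = 7.
-1 ≠ 7, so there is no saddle point; optimal play is mixed.
Let Firm A play Invest with probability p. Expected payoff against Fight: (-6)p + 7(1−p) = −13p + 7; against Accommodate: 8p + (-1)(1−p) = 9p − 1.
Setting these equal: −13p + 7 = 9p − 1 ⇒ −22p = -8 ⇒ p = 4/11, and the value is (-13)·(4/11) + 7 = 25/11.
For Firm B: with q = P(Fight), equating Invest's and Hold's payoffs gives −14q + 8 = 8q − 1 ⇒ q = 9/22.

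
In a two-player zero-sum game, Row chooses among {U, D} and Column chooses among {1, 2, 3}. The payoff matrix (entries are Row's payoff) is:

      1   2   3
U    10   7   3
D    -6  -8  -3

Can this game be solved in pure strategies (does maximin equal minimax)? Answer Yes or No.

Yes

Row minima: U → 3, D → -8; maximin = 3.
Column maxima: 1 → 10, 2 → 7, 3 → 3; minimax = 3.
maximin = minimax = 3, so a saddle point exists.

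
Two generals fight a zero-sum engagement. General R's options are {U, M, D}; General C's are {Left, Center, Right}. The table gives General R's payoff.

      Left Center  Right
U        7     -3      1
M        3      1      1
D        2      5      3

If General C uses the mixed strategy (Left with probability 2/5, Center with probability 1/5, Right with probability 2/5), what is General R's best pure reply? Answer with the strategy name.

D

Expected payoff of U: (2/5)·7 + (1/5)·(-3) + (2/5)·1 = 13/5.
Expected payoff of M: (2/5)·3 + (1/5)·1 + (2/5)·1 = 9/5.
Expected payoff of D: (2/5)·2 + (1/5)·5 + (2/5)·3 = 3.
The largest is 3, so General R's best response is D.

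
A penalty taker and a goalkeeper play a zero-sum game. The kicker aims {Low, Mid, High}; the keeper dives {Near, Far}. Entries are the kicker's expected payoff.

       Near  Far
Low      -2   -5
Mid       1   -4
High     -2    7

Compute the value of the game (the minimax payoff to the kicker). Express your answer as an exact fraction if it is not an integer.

-1/14

Row minima: Low → -5, Mid → -4, High → -2; maximin = -2.
Column maxima: Near → 1, Far → 7; minimax = 1.
-2 ≠ 1, so there is no saddle point; optimal play is mixed.
Low is strictly dominated by Mid, so the kicker never plays it.
On the remaining 2×2 (Mid, High vs Near, Far):
Let the kicker play Mid with probability p. Expected payoff against Near: 1p + (-2)(1−p) = 3p − 2; against Far: (-4)p + 7(1−p) = −11p + 7.
Setting these equal: 3p − 2 = −11p + 7 ⇒ 14p = 9 ⇒ p = 9/14, and the value is (3)·(9/14) − 2 = -1/14.
For the keeper: with q = P(Near), equating Mid's and High's payoffs gives 5q − 4 = −9q + 7 ⇒ q = 11/14.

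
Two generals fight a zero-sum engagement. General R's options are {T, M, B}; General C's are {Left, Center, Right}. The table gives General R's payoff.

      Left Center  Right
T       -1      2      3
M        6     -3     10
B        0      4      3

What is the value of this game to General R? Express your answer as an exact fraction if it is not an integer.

Row minima: T → -1, M → -3, B → 0; maximin = 0.
Column maxima: Left → 6, Center → 4, Right → 10; minimax = 4.
0 ≠ 4, so there is no saddle point; optimal play is mixed.
Right is strictly dominated by Left (it gives General R strictly more in every row), so General C never plays it.
With Right eliminated, T is strictly dominated by B (B gives General R strictly more in every remaining column), so General R never plays it.
On the remaining 2×2 (M, B vs Left, Center):
Let General R play M with probability p. Expected payoff against Left: 6p + 0(1−p) = 6p; against Center: (-3)p + 4(1−p) = −7p + 4.
Setting these equal: 6p = −7p + 4 ⇒ 13p = 4 ⇒ p = 4/13, and the value is (6)·(4/13) = 24/13.
For General C: with q = P(Left), equating M's and B's payoffs gives 9q − 3 = −4q + 4 ⇒ q = 7/13.

24/13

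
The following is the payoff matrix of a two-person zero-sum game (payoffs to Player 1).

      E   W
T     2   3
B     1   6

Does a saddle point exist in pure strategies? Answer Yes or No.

Row minima: T → 2, B → 1; maximin = 2.
Column maxima: E → 2, W → 6; minimax = 2.
maximin = minimax = 2, so a saddle point exists.

Yes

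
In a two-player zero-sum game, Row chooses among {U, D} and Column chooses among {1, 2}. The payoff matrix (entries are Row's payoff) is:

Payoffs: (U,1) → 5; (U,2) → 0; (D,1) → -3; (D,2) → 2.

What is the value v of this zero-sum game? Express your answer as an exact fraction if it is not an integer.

Row minima: U → 0, D → -3; maximin = 0.
Column maxima: 1 → 5, 2 → 2; minimax = 2.
0 ≠ 2, so there is no saddle point; optimal play is mixed.
Let Row play U with probability p. Expected payoff against 1: 5p + (-3)(1−p) = 8p − 3; against 2: 0p + 2(1−p) = −2p + 2.
Setting these equal: 8p − 3 = −2p + 2 ⇒ 10p = 5 ⇒ p = 1/2, and the value is (8)·(1/2) − 3 = 1.
For Column: with q = P(1), equating U's and D's payoffs gives 5q = −5q + 2 ⇒ q = 1/5.

1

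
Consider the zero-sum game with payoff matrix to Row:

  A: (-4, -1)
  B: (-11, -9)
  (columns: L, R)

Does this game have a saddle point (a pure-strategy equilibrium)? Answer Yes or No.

Yes

Row minima: A → -4, B → -11; maximin = -4.
Column maxima: L → -4, R → -1; minimax = -4.
maximin = minimax = -4, so a saddle point exists.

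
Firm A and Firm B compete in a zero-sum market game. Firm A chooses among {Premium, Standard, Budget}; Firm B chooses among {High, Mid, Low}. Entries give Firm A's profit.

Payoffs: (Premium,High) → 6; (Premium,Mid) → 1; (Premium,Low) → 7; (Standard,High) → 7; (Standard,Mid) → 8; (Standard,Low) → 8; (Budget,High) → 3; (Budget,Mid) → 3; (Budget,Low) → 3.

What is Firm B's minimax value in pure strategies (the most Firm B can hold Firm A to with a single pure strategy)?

Column maxima: High → 7, Mid → 8, Low → 8.
The smallest of these is 7.

7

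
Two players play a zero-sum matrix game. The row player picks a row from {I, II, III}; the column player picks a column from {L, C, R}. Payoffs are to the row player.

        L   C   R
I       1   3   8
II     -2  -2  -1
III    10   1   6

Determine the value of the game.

29/11

Row minima: I → 1, II → -2, III → 1; maximin = 1.
Column maxima: L → 10, C → 3, R → 8; minimax = 3.
1 ≠ 3, so there is no saddle point; optimal play is mixed.
II is strictly dominated by I, so the row player never plays it.
R is strictly dominated by C (it gives the row player strictly more in every row), so the column player never plays it.
On the remaining 2×2 (I, III vs L, C):
Let the row player play I with probability p. Expected payoff against L: 1p + 10(1−p) = −9p + 10; against C: 3p + 1(1−p) = 2p + 1.
Setting these equal: −9p + 10 = 2p + 1 ⇒ −11p = -9 ⇒ p = 9/11, and the value is (-9)·(9/11) + 10 = 29/11.
For the column player: with q = P(L), equating I's and III's payoffs gives −2q + 3 = 9q + 1 ⇒ q = 2/11.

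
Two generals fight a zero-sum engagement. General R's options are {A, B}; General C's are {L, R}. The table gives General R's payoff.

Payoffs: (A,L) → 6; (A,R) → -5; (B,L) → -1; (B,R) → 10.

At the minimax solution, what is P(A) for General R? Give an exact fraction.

Row minima: A → -5, B → -1; maximin = -1.
Column maxima: L → 6, R → 10; minimax = 6.
-1 ≠ 6, so there is no saddle point; optimal play is mixed.
Let General R play A with probability p. Expected payoff against L: 6p + (-1)(1−p) = 7p − 1; against R: (-5)p + 10(1−p) = −15p + 10.
Setting these equal: 7p − 1 = −15p + 10 ⇒ 22p = 11 ⇒ p = 1/2, and the value is (7)·(1/2) − 1 = 5/2.
For General C: with q = P(L), equating A's and B's payoffs gives 11q − 5 = −11q + 10 ⇒ q = 15/22.

1/2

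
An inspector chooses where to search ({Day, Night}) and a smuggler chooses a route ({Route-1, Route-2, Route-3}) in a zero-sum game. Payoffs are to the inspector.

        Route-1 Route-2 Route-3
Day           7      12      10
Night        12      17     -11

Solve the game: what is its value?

197/26

Row minima: Day → 7, Night → -11; maximin = 7.
Column maxima: Route-1 → 12, Route-2 → 17, Route-3 → 10; minimax = 10.
7 ≠ 10, so there is no saddle point; optimal play is mixed.
Route-2 is strictly dominated by Route-1 (it gives the inspector strictly more in every row), so the smuggler never plays it.
On the remaining 2×2 (Day, Night vs Route-1, Route-3):
Let the inspector play Day with probability p. Expected payoff against Route-1: 7p + 12(1−p) = −5p + 12; against Route-3: 10p + (-11)(1−p) = 21p − 11.
Setting these equal: −5p + 12 = 21p − 11 ⇒ −26p = -23 ⇒ p = 23/26, and the value is (-5)·(23/26) + 12 = 197/26.
For the smuggler: with q = P(Route-1), equating Day's and Night's payoffs gives −3q + 10 = 23q − 11 ⇒ q = 21/26.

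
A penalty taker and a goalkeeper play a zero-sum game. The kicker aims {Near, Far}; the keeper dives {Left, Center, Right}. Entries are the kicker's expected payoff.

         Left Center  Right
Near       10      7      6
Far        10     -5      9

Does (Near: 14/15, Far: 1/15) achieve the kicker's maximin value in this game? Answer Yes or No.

Yes

Against Left this mix gives (14/15)·10 + (1/15)·10 = 10.
Against Center this mix gives (14/15)·7 + (1/15)·(-5) = 31/5.
Against Right this mix gives (14/15)·6 + (1/15)·9 = 31/5.
All of the keeper's active replies (Center, Right) yield 31/5, and no column does worse for the kicker. The mix makes the keeper indifferent and guarantees 31/5, so it is optimal.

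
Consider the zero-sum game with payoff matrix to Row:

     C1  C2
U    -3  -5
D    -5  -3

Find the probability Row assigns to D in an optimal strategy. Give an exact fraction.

Row minima: U → -5, D → -5; maximin = -5.
Column maxima: C1 → -3, C2 → -3; minimax = -3.
-5 ≠ -3, so there is no saddle point; optimal play is mixed.
Let Row play U with probability p. Expected payoff against C1: (-3)p + (-5)(1−p) = 2p − 5; against C2: (-5)p + (-3)(1−p) = −2p − 3.
Setting these equal: 2p − 5 = −2p − 3 ⇒ 4p = 2 ⇒ p = 1/2, and the value is (2)·(1/2) − 5 = -4.
For Column: with q = P(C1), equating U's and D's payoffs gives 2q − 5 = −2q − 3 ⇒ q = 1/2.

1/2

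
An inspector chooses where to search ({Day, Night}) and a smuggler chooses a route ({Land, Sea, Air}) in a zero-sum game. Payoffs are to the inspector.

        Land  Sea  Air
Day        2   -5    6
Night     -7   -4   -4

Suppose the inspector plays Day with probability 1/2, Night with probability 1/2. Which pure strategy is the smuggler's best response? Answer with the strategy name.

If the smuggler plays Land, the inspector's expected payoff is (1/2)·2 + (1/2)·(-7) = -5/2.
If the smuggler plays Sea, the inspector's expected payoff is (1/2)·(-5) + (1/2)·(-4) = -9/2.
If the smuggler plays Air, the inspector's expected payoff is (1/2)·6 + (1/2)·(-4) = 1.
The smuggler minimizes the inspector's payoff; the smallest is -9/2, so the best response is Sea.

Sea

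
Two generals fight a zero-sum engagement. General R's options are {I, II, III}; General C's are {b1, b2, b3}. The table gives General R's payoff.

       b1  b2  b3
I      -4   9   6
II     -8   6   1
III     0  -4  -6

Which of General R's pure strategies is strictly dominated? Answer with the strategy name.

I gives a strictly higher payoff than II against every column: -4 > -8, 9 > 6, 6 > 1.
So II is strictly dominated and General R never plays it.

II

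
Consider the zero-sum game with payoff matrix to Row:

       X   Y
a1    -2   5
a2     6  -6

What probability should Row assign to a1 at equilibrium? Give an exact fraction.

Row minima: a1 → -2, a2 → -6; maximin = -2.
Column maxima: X → 6, Y → 5; minimax = 5.
-2 ≠ 5, so there is no saddle point; optimal play is mixed.
Let Row play a1 with probability p. Expected payoff against X: (-2)p + 6(1−p) = −8p + 6; against Y: 5p + (-6)(1−p) = 11p − 6.
Setting these equal: −8p + 6 = 11p − 6 ⇒ −19p = -12 ⇒ p = 12/19, and the value is (-8)·(12/19) + 6 = 18/19.
For Column: with q = P(X), equating a1's and a2's payoffs gives −7q + 5 = 12q − 6 ⇒ q = 11/19.

12/19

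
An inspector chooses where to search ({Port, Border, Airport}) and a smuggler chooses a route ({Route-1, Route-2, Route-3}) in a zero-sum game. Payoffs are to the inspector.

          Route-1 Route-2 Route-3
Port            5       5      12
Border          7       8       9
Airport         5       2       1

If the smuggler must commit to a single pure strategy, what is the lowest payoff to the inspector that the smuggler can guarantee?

Column maxima: Route-1 → 7, Route-2 → 8, Route-3 → 12.
The smallest of these is 7.

7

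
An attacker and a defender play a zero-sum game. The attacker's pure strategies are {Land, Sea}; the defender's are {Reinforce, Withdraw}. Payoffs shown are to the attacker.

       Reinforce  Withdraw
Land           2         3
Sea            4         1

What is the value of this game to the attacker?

5/2

Row minima: Land → 2, Sea → 1; maximin = 2.
Column maxima: Reinforce → 4, Withdraw → 3; minimax = 3.
2 ≠ 3, so there is no saddle point; optimal play is mixed.
Let the attacker play Land with probability p. Expected payoff against Reinforce: 2p + 4(1−p) = −2p + 4; against Withdraw: 3p + 1(1−p) = 2p + 1.
Setting these equal: −2p + 4 = 2p + 1 ⇒ −4p = -3 ⇒ p = 3/4, and the value is (-2)·(3/4) + 4 = 5/2.
For the defender: with q = P(Reinforce), equating Land's and Sea's payoffs gives −q + 3 = 3q + 1 ⇒ q = 1/2.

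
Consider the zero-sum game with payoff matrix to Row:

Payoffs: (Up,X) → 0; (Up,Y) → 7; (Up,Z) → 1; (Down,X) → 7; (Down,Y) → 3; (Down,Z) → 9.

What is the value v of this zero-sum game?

Row minima: Up → 0, Down → 3; maximin = 3.
Column maxima: X → 7, Y → 7, Z → 9; minimax = 7.
3 ≠ 7, so there is no saddle point; optimal play is mixed.
Z is strictly dominated by X (it gives Row strictly more in every row), so Column never plays it.
On the remaining 2×2 (Up, Down vs X, Y):
Let Row play Up with probability p. Expected payoff against X: 0p + 7(1−p) = −7p + 7; against Y: 7p + 3(1−p) = 4p + 3.
Setting these equal: −7p + 7 = 4p + 3 ⇒ −11p = -4 ⇒ p = 4/11, and the value is (-7)·(4/11) + 7 = 49/11.
For Column: with q = P(X), equating Up's and Down's payoffs gives −7q + 7 = 4q + 3 ⇒ q = 4/11.

49/11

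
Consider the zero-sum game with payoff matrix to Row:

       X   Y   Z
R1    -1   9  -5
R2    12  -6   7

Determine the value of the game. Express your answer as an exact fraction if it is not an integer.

Row minima: R1 → -5, R2 → -6; maximin = -5.
Column maxima: X → 12, Y → 9, Z → 7; minimax = 7.
-5 ≠ 7, so there is no saddle point; optimal play is mixed.
X is strictly dominated by Z (it gives Row strictly more in every row), so Column never plays it.
On the remaining 2×2 (R1, R2 vs Y, Z):
Let Row play R1 with probability p. Expected payoff against Y: 9p + (-6)(1−p) = 15p − 6; against Z: (-5)p + 7(1−p) = −12p + 7.
Setting these equal: 15p − 6 = −12p + 7 ⇒ 27p = 13 ⇒ p = 13/27, and the value is (15)·(13/27) − 6 = 11/9.
For Column: with q = P(Y), equating R1's and R2's payoffs gives 14q − 5 = −13q + 7 ⇒ q = 4/9.

11/9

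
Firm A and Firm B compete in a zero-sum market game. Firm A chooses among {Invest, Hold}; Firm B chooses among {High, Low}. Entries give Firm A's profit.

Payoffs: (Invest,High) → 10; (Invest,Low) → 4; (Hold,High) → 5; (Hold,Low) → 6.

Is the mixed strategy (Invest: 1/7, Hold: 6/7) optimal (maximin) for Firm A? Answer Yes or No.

Against High this mix gives (1/7)·10 + (6/7)·5 = 40/7.
Against Low this mix gives (1/7)·4 + (6/7)·6 = 40/7.
All of Firm B's active replies (High, Low) yield 40/7, and no column does worse for Firm A. The mix makes Firm B indifferent and guarantees 40/7, so it is optimal.

Yes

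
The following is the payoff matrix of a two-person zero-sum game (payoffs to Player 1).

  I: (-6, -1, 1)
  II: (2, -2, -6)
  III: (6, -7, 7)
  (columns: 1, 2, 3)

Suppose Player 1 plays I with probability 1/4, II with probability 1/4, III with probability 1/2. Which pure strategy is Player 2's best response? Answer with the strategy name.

If Player 2 plays 1, Player 1's expected payoff is (1/4)·(-6) + (1/4)·2 + (1/2)·6 = 2.
If Player 2 plays 2, Player 1's expected payoff is (1/4)·(-1) + (1/4)·(-2) + (1/2)·(-7) = -17/4.
If Player 2 plays 3, Player 1's expected payoff is (1/4)·1 + (1/4)·(-6) + (1/2)·7 = 9/4.
Player 2 minimizes Player 1's payoff; the smallest is -17/4, so the best response is 2.

2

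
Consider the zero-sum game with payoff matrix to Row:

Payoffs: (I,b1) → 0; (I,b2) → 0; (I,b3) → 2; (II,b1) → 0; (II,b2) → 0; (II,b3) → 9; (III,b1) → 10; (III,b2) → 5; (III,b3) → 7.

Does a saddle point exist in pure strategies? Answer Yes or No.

Row minima: I → 0, II → 0, III → 5; maximin = 5.
Column maxima: b1 → 10, b2 → 5, b3 → 9; minimax = 5.
maximin = minimax = 5, so a saddle point exists.

Yes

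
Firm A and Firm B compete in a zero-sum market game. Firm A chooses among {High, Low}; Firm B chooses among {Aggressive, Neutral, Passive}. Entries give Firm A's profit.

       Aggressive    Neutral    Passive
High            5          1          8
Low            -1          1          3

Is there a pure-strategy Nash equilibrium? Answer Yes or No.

Yes

Row minima: High → 1, Low → -1; maximin = 1.
Column maxima: Aggressive → 5, Neutral → 1, Passive → 8; minimax = 1.
maximin = minimax = 1, so a saddle point exists.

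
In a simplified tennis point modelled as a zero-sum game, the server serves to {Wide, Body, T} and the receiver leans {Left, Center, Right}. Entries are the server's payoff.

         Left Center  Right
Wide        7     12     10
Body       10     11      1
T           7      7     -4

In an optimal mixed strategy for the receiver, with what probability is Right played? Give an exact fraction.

1/4

Row minima: Wide → 7, Body → 1, T → -4; maximin = 7.
Column maxima: Left → 10, Center → 12, Right → 10; minimax = 10.
7 ≠ 10, so there is no saddle point; optimal play is mixed.
T is strictly dominated by Body, so the server never plays it.
With T eliminated, Center is strictly dominated by Left (it gives the server strictly more in every remaining row), so the receiver never plays it.
On the remaining 2×2 (Wide, Body vs Left, Right):
Let the server play Wide with probability p. Expected payoff against Left: 7p + 10(1−p) = −3p + 10; against Right: 10p + 1(1−p) = 9p + 1.
Setting these equal: −3p + 10 = 9p + 1 ⇒ −12p = -9 ⇒ p = 3/4, and the value is (-3)·(3/4) + 10 = 31/4.
For the receiver: with q = P(Left), equating Wide's and Body's payoffs gives −3q + 10 = 9q + 1 ⇒ q = 3/4.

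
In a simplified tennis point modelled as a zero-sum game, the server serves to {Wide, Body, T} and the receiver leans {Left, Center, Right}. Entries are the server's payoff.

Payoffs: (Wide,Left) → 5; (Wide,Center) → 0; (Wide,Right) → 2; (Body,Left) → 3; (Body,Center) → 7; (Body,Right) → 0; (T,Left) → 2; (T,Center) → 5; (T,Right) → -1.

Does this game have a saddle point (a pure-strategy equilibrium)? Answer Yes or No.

Row minima: Wide → 0, Body → 0, T → -1; maximin = 0.
Column maxima: Left → 5, Center → 7, Right → 2; minimax = 2.
0 ≠ 2, so no pure-strategy equilibrium exists.

No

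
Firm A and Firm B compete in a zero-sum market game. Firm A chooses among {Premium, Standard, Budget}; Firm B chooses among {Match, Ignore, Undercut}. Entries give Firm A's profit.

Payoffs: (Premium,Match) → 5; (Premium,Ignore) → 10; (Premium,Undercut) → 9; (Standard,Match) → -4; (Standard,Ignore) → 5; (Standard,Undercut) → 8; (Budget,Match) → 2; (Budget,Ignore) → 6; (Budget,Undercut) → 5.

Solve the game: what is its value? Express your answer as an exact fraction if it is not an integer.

5

Row minima: Premium → 5, Standard → -4, Budget → 2; maximin = 5.
Column maxima: Match → 5, Ignore → 10, Undercut → 9; minimax = 5.
Since maximin = minimax = 5, there is a saddle point and the value is 5.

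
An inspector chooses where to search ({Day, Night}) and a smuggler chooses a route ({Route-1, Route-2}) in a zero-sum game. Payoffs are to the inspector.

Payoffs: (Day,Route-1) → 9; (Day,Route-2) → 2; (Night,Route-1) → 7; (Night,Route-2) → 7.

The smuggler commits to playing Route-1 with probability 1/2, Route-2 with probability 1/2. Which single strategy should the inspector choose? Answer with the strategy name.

Expected payoff of Day: (1/2)·9 + (1/2)·2 = 11/2.
Expected payoff of Night: (1/2)·7 + (1/2)·7 = 7.
The largest is 7, so the inspector's best response is Night.

Night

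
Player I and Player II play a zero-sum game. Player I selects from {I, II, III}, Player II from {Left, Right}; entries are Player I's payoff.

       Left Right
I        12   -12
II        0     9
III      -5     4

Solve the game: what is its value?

36/11

Row minima: I → -12, II → 0, III → -5; maximin = 0.
Column maxima: Left → 12, Right → 9; minimax = 9.
0 ≠ 9, so there is no saddle point; optimal play is mixed.
III is strictly dominated by II, so Player I never plays it.
On the remaining 2×2 (I, II vs Left, Right):
Let Player I play I with probability p. Expected payoff against Left: 12p + 0(1−p) = 12p; against Right: (-12)p + 9(1−p) = −21p + 9.
Setting these equal: 12p = −21p + 9 ⇒ 33p = 9 ⇒ p = 3/11, and the value is (12)·(3/11) = 36/11.
For Player II: with q = P(Left), equating I's and II's payoffs gives 24q − 12 = −9q + 9 ⇒ q = 7/11.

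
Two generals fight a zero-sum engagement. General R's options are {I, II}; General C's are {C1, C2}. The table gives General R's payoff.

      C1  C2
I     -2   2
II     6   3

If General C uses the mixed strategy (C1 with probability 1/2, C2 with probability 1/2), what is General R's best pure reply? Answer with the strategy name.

II

Expected payoff of I: (1/2)·(-2) + (1/2)·2 = 0.
Expected payoff of II: (1/2)·6 + (1/2)·3 = 9/2.
The largest is 9/2, so General R's best response is II.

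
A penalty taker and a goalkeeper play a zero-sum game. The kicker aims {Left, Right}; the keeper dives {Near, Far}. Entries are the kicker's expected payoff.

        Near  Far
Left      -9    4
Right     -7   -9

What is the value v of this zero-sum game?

-109/15

Row minima: Left → -9, Right → -9; maximin = -9.
Column maxima: Near → -7, Far → 4; minimax = -7.
-9 ≠ -7, so there is no saddle point; optimal play is mixed.
Let the kicker play Left with probability p. Expected payoff against Near: (-9)p + (-7)(1−p) = −2p − 7; against Far: 4p + (-9)(1−p) = 13p − 9.
Setting these equal: −2p − 7 = 13p − 9 ⇒ −15p = -2 ⇒ p = 2/15, and the value is (-2)·(2/15) − 7 = -109/15.
For the keeper: with q = P(Near), equating Left's and Right's payoffs gives −13q + 4 = 2q − 9 ⇒ q = 13/15.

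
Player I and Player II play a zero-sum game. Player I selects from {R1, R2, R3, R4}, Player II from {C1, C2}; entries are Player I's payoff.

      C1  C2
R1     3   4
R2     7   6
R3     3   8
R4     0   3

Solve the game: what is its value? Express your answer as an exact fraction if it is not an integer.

19/3

Row minima: R1 → 3, R2 → 6, R3 → 3, R4 → 0; maximin = 6.
Column maxima: C1 → 7, C2 → 8; minimax = 7.
6 ≠ 7, so there is no saddle point; optimal play is mixed.
R1 is strictly dominated by R2, so Player I never plays it.
R4 is strictly dominated by R2, so Player I never plays it.
On the remaining 2×2 (R2, R3 vs C1, C2):
Let Player I play R2 with probability p. Expected payoff against C1: 7p + 3(1−p) = 4p + 3; against C2: 6p + 8(1−p) = −2p + 8.
Setting these equal: 4p + 3 = −2p + 8 ⇒ 6p = 5 ⇒ p = 5/6, and the value is (4)·(5/6) + 3 = 19/3.
For Player II: with q = P(C1), equating R2's and R3's payoffs gives q + 6 = −5q + 8 ⇒ q = 1/3.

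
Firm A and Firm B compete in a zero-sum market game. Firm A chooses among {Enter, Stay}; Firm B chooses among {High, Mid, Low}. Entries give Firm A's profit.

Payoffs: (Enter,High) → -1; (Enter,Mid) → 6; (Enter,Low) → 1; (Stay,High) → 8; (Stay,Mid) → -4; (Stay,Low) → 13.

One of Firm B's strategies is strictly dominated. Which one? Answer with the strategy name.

Low

High holds Firm A's payoff strictly below Low in every row: -1 < 1, 8 < 13.
So Low is strictly dominated for Firm B.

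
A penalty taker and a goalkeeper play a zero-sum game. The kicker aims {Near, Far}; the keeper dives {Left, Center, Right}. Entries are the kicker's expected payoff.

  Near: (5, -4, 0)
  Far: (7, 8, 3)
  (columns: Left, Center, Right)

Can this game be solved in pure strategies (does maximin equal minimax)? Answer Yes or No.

Row minima: Near → -4, Far → 3; maximin = 3.
Column maxima: Left → 7, Center → 8, Right → 3; minimax = 3.
maximin = minimax = 3, so a saddle point exists.

Yes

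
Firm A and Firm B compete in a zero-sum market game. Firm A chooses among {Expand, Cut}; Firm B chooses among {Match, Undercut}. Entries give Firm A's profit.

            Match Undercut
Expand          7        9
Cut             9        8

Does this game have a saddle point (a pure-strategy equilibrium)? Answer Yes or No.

Row minima: Expand → 7, Cut → 8; maximin = 8.
Column maxima: Match → 9, Undercut → 9; minimax = 9.
8 ≠ 9, so no pure-strategy equilibrium exists.

No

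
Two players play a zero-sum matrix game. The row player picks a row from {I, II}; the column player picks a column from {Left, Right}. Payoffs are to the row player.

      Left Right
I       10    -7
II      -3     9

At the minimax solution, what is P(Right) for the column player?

13/29

Row minima: I → -7, II → -3; maximin = -3.
Column maxima: Left → 10, Right → 9; minimax = 9.
-3 ≠ 9, so there is no saddle point; optimal play is mixed.
Let the row player play I with probability p. Expected payoff against Left: 10p + (-3)(1−p) = 13p − 3; against Right: (-7)p + 9(1−p) = −16p + 9.
Setting these equal: 13p − 3 = −16p + 9 ⇒ 29p = 12 ⇒ p = 12/29, and the value is (13)·(12/29) − 3 = 69/29.
For the column player: with q = P(Left), equating I's and II's payoffs gives 17q − 7 = −12q + 9 ⇒ q = 16/29.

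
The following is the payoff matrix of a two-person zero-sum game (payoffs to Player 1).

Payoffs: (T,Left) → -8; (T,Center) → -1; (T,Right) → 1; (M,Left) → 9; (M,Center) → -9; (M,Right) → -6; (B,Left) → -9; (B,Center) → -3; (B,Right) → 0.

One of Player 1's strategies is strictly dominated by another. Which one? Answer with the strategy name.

T gives a strictly higher payoff than B against every column: -8 > -9, -1 > -3, 1 > 0.
So B is strictly dominated and Player 1 never plays it.

B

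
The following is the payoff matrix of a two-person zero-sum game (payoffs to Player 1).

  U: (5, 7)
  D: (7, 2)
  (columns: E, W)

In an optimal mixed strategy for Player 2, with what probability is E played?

5/7

Row minima: U → 5, D → 2; maximin = 5.
Column maxima: E → 7, W → 7; minimax = 7.
5 ≠ 7, so there is no saddle point; optimal play is mixed.
Let Player 1 play U with probability p. Expected payoff against E: 5p + 7(1−p) = −2p + 7; against W: 7p + 2(1−p) = 5p + 2.
Setting these equal: −2p + 7 = 5p + 2 ⇒ −7p = -5 ⇒ p = 5/7, and the value is (-2)·(5/7) + 7 = 39/7.
For Player 2: with q = P(E), equating U's and D's payoffs gives −2q + 7 = 5q + 2 ⇒ q = 5/7.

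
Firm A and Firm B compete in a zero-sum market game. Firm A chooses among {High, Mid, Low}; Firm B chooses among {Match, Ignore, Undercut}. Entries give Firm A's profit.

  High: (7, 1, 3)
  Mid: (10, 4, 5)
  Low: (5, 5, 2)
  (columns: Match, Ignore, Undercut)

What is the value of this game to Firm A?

17/4

Row minima: High → 1, Mid → 4, Low → 2; maximin = 4.
Column maxima: Match → 10, Ignore → 5, Undercut → 5; minimax = 5.
4 ≠ 5, so there is no saddle point; optimal play is mixed.
High is strictly dominated by Mid, so Firm A never plays it.
Match is strictly dominated by Undercut (it gives Firm A strictly more in every row), so Firm B never plays it.
On the remaining 2×2 (Mid, Low vs Ignore, Undercut):
Let Firm A play Mid with probability p. Expected payoff against Ignore: 4p + 5(1−p) = −p + 5; against Undercut: 5p + 2(1−p) = 3p + 2.
Setting these equal: −p + 5 = 3p + 2 ⇒ −4p = -3 ⇒ p = 3/4, and the value is (-1)·(3/4) + 5 = 17/4.
For Firm B: with q = P(Ignore), equating Mid's and Low's payoffs gives −q + 5 = 3q + 2 ⇒ q = 3/4.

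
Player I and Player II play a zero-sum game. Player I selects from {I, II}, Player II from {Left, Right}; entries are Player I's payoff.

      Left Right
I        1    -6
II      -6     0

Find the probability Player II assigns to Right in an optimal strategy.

7/13

Row minima: I → -6, II → -6; maximin = -6.
Column maxima: Left → 1, Right → 0; minimax = 0.
-6 ≠ 0, so there is no saddle point; optimal play is mixed.
Let Player I play I with probability p. Expected payoff against Left: 1p + (-6)(1−p) = 7p − 6; against Right: (-6)p + 0(1−p) = −6p.
Setting these equal: 7p − 6 = −6p ⇒ 13p = 6 ⇒ p = 6/13, and the value is (7)·(6/13) − 6 = -36/13.
For Player II: with q = P(Left), equating I's and II's payoffs gives 7q − 6 = −6q ⇒ q = 6/13.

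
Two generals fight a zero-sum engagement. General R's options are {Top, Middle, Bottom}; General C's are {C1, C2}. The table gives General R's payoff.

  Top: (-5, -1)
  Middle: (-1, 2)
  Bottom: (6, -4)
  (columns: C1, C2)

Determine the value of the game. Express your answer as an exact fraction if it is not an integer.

Row minima: Top → -5, Middle → -1, Bottom → -4; maximin = -1.
Column maxima: C1 → 6, C2 → 2; minimax = 2.
-1 ≠ 2, so there is no saddle point; optimal play is mixed.
Top is strictly dominated by Middle, so General R never plays it.
On the remaining 2×2 (Middle, Bottom vs C1, C2):
Let General R play Middle with probability p. Expected payoff against C1: (-1)p + 6(1−p) = −7p + 6; against C2: 2p + (-4)(1−p) = 6p − 4.
Setting these equal: −7p + 6 = 6p − 4 ⇒ −13p = -10 ⇒ p = 10/13, and the value is (-7)·(10/13) + 6 = 8/13.
For General C: with q = P(C1), equating Middle's and Bottom's payoffs gives −3q + 2 = 10q − 4 ⇒ q = 6/13.

8/13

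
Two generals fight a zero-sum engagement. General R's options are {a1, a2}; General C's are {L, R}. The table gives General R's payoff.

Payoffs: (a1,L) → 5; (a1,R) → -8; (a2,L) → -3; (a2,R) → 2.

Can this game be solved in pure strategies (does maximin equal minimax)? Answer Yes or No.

Row minima: a1 → -8, a2 → -3; maximin = -3.
Column maxima: L → 5, R → 2; minimax = 2.
-3 ≠ 2, so no pure-strategy equilibrium exists.

No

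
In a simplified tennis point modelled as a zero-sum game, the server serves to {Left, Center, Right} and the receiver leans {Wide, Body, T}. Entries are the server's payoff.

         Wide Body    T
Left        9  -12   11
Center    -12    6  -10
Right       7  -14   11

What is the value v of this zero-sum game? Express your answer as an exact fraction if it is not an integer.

-30/13

Row minima: Left → -12, Center → -12, Right → -14; maximin = -12.
Column maxima: Wide → 9, Body → 6, T → 11; minimax = 6.
-12 ≠ 6, so there is no saddle point; optimal play is mixed.
T is strictly dominated by Wide (it gives the server strictly more in every row), so the receiver never plays it.
With T eliminated, Right is strictly dominated by Left (Left gives the server strictly more in every remaining column), so the server never plays it.
On the remaining 2×2 (Left, Center vs Wide, Body):
Let the server play Left with probability p. Expected payoff against Wide: 9p + (-12)(1−p) = 21p − 12; against Body: (-12)p + 6(1−p) = −18p + 6.
Setting these equal: 21p − 12 = −18p + 6 ⇒ 39p = 18 ⇒ p = 6/13, and the value is (21)·(6/13) − 12 = -30/13.
For the receiver: with q = P(Wide), equating Left's and Center's payoffs gives 21q − 12 = −18q + 6 ⇒ q = 6/13.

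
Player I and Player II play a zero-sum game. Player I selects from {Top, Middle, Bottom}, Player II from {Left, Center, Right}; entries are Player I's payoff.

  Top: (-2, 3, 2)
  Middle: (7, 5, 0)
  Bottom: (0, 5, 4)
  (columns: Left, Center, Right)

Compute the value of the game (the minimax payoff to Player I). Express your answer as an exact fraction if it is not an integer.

Row minima: Top → -2, Middle → 0, Bottom → 0; maximin = 0.
Column maxima: Left → 7, Center → 5, Right → 4; minimax = 4.
0 ≠ 4, so there is no saddle point; optimal play is mixed.
Top is strictly dominated by Bottom, so Player I never plays it.
Center is strictly dominated by Right (it gives Player I strictly more in every row), so Player II never plays it.
On the remaining 2×2 (Middle, Bottom vs Left, Right):
Let Player I play Middle with probability p. Expected payoff against Left: 7p + 0(1−p) = 7p; against Right: 0p + 4(1−p) = −4p + 4.
Setting these equal: 7p = −4p + 4 ⇒ 11p = 4 ⇒ p = 4/11, and the value is (7)·(4/11) = 28/11.
For Player II: with q = P(Left), equating Middle's and Bottom's payoffs gives 7q = −4q + 4 ⇒ q = 4/11.

28/11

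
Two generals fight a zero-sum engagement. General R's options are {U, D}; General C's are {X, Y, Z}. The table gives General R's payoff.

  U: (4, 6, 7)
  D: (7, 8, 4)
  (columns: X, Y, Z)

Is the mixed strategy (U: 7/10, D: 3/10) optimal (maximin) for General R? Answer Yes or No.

No

Against X this mix gives (7/10)·4 + (3/10)·7 = 49/10.
Against Y this mix gives (7/10)·6 + (3/10)·8 = 33/5.
Against Z this mix gives (7/10)·7 + (3/10)·4 = 61/10.
General C will play X, holding General R to 49/10. Shifting weight toward the row that does better against X would raise this floor (the equalizing mix achieves 11/2 against both X and Z), so the proposed strategy is not optimal.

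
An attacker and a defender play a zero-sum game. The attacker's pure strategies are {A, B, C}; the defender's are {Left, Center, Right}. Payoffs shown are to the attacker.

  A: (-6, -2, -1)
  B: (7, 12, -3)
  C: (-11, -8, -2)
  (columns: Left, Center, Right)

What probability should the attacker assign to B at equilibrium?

1/3

Row minima: A → -6, B → -3, C → -11; maximin = -3.
Column maxima: Left → 7, Center → 12, Right → -1; minimax = -1.
-3 ≠ -1, so there is no saddle point; optimal play is mixed.
C is strictly dominated by A, so the attacker never plays it.
Center is strictly dominated by Left (it gives the attacker strictly more in every row), so the defender never plays it.
On the remaining 2×2 (A, B vs Left, Right):
Let the attacker play A with probability p. Expected payoff against Left: (-6)p + 7(1−p) = −13p + 7; against Right: (-1)p + (-3)(1−p) = 2p − 3.
Setting these equal: −13p + 7 = 2p − 3 ⇒ −15p = -10 ⇒ p = 2/3, and the value is (-13)·(2/3) + 7 = -5/3.
For the defender: with q = P(Left), equating A's and B's payoffs gives −5q − 1 = 10q − 3 ⇒ q = 2/15.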